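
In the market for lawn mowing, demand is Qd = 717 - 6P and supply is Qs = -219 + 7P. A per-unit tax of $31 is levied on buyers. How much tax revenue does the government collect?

Pre-tax equilibrium: P* = 72, Q* = 285.
Tax on buyers shifts demand to Qd = 717 − 6(P + 31) = 531 - 6P.
531 - 6P = -219 + 7P gives seller price Ps = 750/13; buyers pay Pb = 750/13 + 31 = 1153/13.
New quantity: Q = 717 − 6(1153/13) = 2403/13.
Revenue = 31 × 2403/13 = 74493/13.

Tax revenue = 74493/13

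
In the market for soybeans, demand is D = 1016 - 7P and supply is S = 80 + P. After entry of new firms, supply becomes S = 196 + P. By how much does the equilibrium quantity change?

ΔQ = 101.5

Original equilibrium: P* = 117, Q* = 197.
New equilibrium: 1016 - 7P = 196 + P, so 820 = 8P and P' = 102.5; Q' = 1016 − 7(102.5) = 298.5.
Change in quantity: 298.5 − 197 = 101.5.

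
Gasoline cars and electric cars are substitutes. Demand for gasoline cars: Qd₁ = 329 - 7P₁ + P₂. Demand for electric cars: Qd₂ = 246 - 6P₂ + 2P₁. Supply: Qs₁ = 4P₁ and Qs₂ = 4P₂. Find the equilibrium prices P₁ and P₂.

Market 1: 329 - 7P₁ + P₂ = 4P₁ → 11P₁ - P₂ = 329.
Market 2: 10P₂ - 2P₁ = 246.
Eliminating P₂: 10×(1) + 1×(2) gives 108P₁ = 3536, so P₁ = 884/27.
Back-substitute into (2): P₂ = (246 + 2×884/27) / 10 = 841/27.

P₁ = 884/27, P₂ = 841/27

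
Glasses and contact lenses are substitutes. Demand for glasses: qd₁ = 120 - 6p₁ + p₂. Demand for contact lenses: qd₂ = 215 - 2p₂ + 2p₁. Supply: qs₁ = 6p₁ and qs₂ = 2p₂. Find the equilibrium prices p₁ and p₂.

Market 1: 120 - 6p₁ + p₂ = 6p₁ → 12p₁ - p₂ = 120.
Market 2: 4p₂ - 2p₁ = 215.
Eliminating p₂: 4×(1) + 1×(2) gives 46p₁ = 695, so p₁ = 695/46.
Back-substitute into (2): p₂ = (215 + 2×695/46) / 4 = 1410/23.

p₁ = 695/46, p₂ = 1410/23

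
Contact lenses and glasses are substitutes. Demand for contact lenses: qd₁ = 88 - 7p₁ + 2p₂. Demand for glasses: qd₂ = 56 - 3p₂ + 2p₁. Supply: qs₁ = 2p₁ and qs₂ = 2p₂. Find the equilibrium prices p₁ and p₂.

p₁ = 552/41, p₂ = 680/41

Market 1: 88 - 7p₁ + 2p₂ = 2p₁ → 9p₁ - 2p₂ = 88.
Market 2: 5p₂ - 2p₁ = 56.
Eliminating p₂: 5×(1) + 2×(2) gives 41p₁ = 552, so p₁ = 552/41.
Back-substitute into (2): p₂ = (56 + 2×552/41) / 5 = 680/41.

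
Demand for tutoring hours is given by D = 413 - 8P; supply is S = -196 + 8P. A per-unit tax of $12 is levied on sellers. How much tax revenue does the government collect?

Tax revenue = 726

Pre-tax equilibrium: P* = 38.0625, Q* = 108.5.
Tax on sellers shifts supply to S = -196 + 8(P − 12) = -292 + 8P.
413 - 8P = -292 + 8P gives buyer price Pb = 44.0625; sellers receive Ps = 44.0625 − 12 = 32.0625.
New quantity: Q = 413 − 8(44.0625) = 60.5.
Revenue = 12 × 60.5 = 726.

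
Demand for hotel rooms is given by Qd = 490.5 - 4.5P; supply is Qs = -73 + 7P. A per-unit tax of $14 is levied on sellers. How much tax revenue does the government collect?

Tax revenue = 74592/23

Pre-tax equilibrium: P* = 49, Q* = 270.
Tax on sellers shifts supply to Qs = -73 + 7(P − 14) = -171 + 7P.
490.5 - 4.5P = -171 + 7P gives buyer price Pb = 1323/23; sellers receive Ps = 1323/23 − 14 = 1001/23.
New quantity: Q = 490.5 − 4.5(1323/23) = 5328/23.
Revenue = 14 × 5328/23 = 74592/23.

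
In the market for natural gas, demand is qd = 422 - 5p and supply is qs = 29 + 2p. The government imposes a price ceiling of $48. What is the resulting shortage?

Shortage = 57

Equilibrium price would be p* = 393/7, so the ceiling at 48 binds.
At p = 48: qd = 422 − 5(48) = 182, qs = 29 + 2(48) = 125.
Shortage = 182 − 125 = 57.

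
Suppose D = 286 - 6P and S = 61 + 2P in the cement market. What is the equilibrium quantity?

Q* = 117.25

Set D = S: 286 - 6P = 61 + 2P.
225 = 8P, so P* = 28.125.
Q* = 286 − 6(28.125) = 117.25.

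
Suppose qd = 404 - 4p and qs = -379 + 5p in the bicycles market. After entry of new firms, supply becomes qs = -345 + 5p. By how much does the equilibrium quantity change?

Δq = 136/9

Original equilibrium: p* = 87, q* = 56.
New equilibrium: 404 - 4p = -345 + 5p, so 749 = 9p and p' = 749/9; q' = 404 − 4(749/9) = 640/9.
Change in quantity: 640/9 − 56 = 136/9.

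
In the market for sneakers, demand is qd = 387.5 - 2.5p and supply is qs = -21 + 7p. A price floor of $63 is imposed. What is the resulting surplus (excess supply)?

Equilibrium price would be p* = 43, so the floor at 63 binds.
At p = 63: qd = 230, qs = 420.
Surplus = 420 − 230 = 190.

Surplus = 190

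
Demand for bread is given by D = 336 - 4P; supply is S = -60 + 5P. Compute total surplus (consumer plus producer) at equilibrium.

Total surplus = 5760

Equilibrium: 336 - 4P = -60 + 5P gives P* = 44, Q* = 160.
Demand choke price: P = 84; supply starts at P = 12.
CS = ½(84 − 44)(160) = 3200; PS = ½(44 − 12)(160) = 2560.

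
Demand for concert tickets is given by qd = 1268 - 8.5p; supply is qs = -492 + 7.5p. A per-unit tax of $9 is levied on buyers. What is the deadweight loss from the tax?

Pre-tax equilibrium: p* = 110, q* = 333.
Tax on buyers shifts demand to qd = 1268 − 8.5(p + 9) = 1191.5 - 8.5p.
1191.5 - 8.5p = -492 + 7.5p gives seller price ps = 105.21875; buyers pay pb = 105.21875 + 9 = 114.21875.
New quantity: q = 1268 − 8.5(114.21875) = 297.140625.
DWL = ½ × 9 × (333 − 297.140625) = 161.3671875.

Deadweight loss = 161.3671875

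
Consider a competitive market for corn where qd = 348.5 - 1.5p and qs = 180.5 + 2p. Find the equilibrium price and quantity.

Set qd = qs: 348.5 - 1.5p = 180.5 + 2p.
168 = 3.5p, so p* = 48.
q* = 348.5 − 1.5(48) = 276.5.

p* = 48, q* = 276.5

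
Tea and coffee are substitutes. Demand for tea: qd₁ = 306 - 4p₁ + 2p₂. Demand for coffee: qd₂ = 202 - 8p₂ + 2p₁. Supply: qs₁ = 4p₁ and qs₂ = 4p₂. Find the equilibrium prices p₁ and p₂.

p₁ = 1019/23, p₂ = 557/23

Market 1: 306 - 4p₁ + 2p₂ = 4p₁ → 8p₁ - 2p₂ = 306.
Market 2: 12p₂ - 2p₁ = 202.
Eliminating p₂: 12×(1) + 2×(2) gives 92p₁ = 4076, so p₁ = 1019/23.
Back-substitute into (2): p₂ = (202 + 2×1019/23) / 12 = 557/23.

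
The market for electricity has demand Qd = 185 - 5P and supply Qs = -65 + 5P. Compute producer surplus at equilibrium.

Equilibrium: 185 - 5P = -65 + 5P gives P* = 25, Q* = 60.
Supply starts at P = 13 (where Qs = 0).
PS = ½(25 − 13)(60) = 360.

Producer surplus = 360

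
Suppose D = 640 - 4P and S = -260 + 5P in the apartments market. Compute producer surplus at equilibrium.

Equilibrium: 640 - 4P = -260 + 5P gives P* = 100, Q* = 240.
Supply starts at P = 52 (where S = 0).
PS = ½(100 − 52)(240) = 5760.

Producer surplus = 5760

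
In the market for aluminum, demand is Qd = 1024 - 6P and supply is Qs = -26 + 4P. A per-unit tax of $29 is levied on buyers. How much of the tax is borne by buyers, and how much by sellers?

Pre-tax equilibrium: P* = 105, Q* = 394.
Tax on buyers shifts demand to Qd = 1024 − 6(P + 29) = 850 - 6P.
850 - 6P = -26 + 4P gives seller price Ps = 87.6; buyers pay Pb = 87.6 + 29 = 116.6.
New quantity: Q = 1024 − 6(116.6) = 324.4.
Buyer burden = 116.6 − 105 = 11.6; seller burden = 105 − 87.6 = 17.4.

Buyers bear $11.6, sellers bear $17.4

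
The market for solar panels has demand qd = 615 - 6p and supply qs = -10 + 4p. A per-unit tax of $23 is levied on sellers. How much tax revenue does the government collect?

Pre-tax equilibrium: p* = 62.5, q* = 240.
Tax on sellers shifts supply to qs = -10 + 4(p − 23) = -102 + 4p.
615 - 6p = -102 + 4p gives buyer price pb = 71.7; sellers receive ps = 71.7 − 23 = 48.7.
New quantity: q = 615 − 6(71.7) = 184.8.
Revenue = 23 × 184.8 = 4250.4.

Tax revenue = 4250.4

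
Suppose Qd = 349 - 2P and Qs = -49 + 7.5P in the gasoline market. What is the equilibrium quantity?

Q* = 5039/19

Set Qd = Qs: 349 - 2P = -49 + 7.5P.
398 = 9.5P, so P* = 796/19.
Q* = 349 − 2(796/19) = 5039/19.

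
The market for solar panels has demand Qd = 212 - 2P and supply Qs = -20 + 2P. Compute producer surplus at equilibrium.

Equilibrium: 212 - 2P = -20 + 2P gives P* = 58, Q* = 96.
Supply starts at P = 10 (where Qs = 0).
PS = ½(58 − 10)(96) = 2304.

Producer surplus = 2304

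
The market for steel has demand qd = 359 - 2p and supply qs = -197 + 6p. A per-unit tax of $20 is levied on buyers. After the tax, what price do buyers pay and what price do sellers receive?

Buyers pay $84.5, sellers receive $64.5

Pre-tax equilibrium: p* = 69.5, q* = 220.
Tax on buyers shifts demand to qd = 359 − 2(p + 20) = 319 - 2p.
319 - 2p = -197 + 6p gives seller price ps = 64.5; buyers pay pb = 64.5 + 20 = 84.5.
New quantity: q = 359 − 2(84.5) = 190.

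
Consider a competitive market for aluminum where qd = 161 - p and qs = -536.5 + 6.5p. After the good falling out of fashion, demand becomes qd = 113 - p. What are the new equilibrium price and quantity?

Original equilibrium: p* = 93, q* = 68.
New equilibrium: 113 - p = -536.5 + 6.5p, so 649.5 = 7.5p and p' = 86.6; q' = 113 − 1(86.6) = 26.4.

p' = 86.6, q' = 26.4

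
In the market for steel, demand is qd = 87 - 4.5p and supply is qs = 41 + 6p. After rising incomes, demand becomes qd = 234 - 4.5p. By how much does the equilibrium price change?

Original equilibrium: p* = 92/21, q* = 471/7.
New equilibrium: 234 - 4.5p = 41 + 6p, so 193 = 10.5p and p' = 386/21; q' = 234 − 4.5(386/21) = 1059/7.
Change in price: 386/21 − 92/21 = 14.

Δp = 14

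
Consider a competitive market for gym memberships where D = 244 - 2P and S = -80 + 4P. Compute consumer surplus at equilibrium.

Equilibrium: 244 - 2P = -80 + 4P gives P* = 54, Q* = 136.
Demand choke price (D = 0): P = 122.
CS = ½(122 − 54)(136) = 4624.

Consumer surplus = 4624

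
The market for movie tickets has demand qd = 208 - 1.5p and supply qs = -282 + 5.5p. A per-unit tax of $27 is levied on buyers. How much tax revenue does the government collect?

Pre-tax equilibrium: p* = 70, q* = 103.
Tax on buyers shifts demand to qd = 208 − 1.5(p + 27) = 167.5 - 1.5p.
167.5 - 1.5p = -282 + 5.5p gives seller price ps = 899/14; buyers pay pb = 899/14 + 27 = 1277/14.
New quantity: q = 208 − 1.5(1277/14) = 1993/28.
Revenue = 27 × 1993/28 = 53811/28.

Tax revenue = 53811/28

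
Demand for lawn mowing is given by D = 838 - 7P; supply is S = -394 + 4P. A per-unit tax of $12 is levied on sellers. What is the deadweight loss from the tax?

Pre-tax equilibrium: P* = 112, Q* = 54.
Tax on sellers shifts supply to S = -394 + 4(P − 12) = -442 + 4P.
838 - 7P = -442 + 4P gives buyer price Pb = 1280/11; sellers receive Ps = 1280/11 − 12 = 1148/11.
New quantity: Q = 838 − 7(1280/11) = 258/11.
DWL = ½ × 12 × (54 − 258/11) = 2016/11.

Deadweight loss = 2016/11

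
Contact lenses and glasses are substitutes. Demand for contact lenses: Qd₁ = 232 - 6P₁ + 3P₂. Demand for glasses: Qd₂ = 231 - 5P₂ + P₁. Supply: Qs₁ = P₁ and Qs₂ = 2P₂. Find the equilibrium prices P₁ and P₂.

Market 1: 232 - 6P₁ + 3P₂ = P₁ → 7P₁ - 3P₂ = 232.
Market 2: 7P₂ - P₁ = 231.
Eliminating P₂: 7×(1) + 3×(2) gives 46P₁ = 2317, so P₁ = 2317/46.
Back-substitute into (2): P₂ = (231 + 1×2317/46) / 7 = 1849/46.

P₁ = 2317/46, P₂ = 1849/46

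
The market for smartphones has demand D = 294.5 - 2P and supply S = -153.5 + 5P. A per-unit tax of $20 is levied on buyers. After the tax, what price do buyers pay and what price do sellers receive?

Buyers pay 548/7, sellers receive 408/7

Pre-tax equilibrium: P* = 64, Q* = 166.5.
Tax on buyers shifts demand to D = 294.5 − 2(P + 20) = 254.5 - 2P.
254.5 - 2P = -153.5 + 5P gives seller price Ps = 408/7; buyers pay Pb = 408/7 + 20 = 548/7.
New quantity: Q = 294.5 − 2(548/7) = 1931/14.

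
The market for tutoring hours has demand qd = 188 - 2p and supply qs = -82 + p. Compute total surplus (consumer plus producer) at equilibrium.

Total surplus = 48

Equilibrium: 188 - 2p = -82 + p gives p* = 90, q* = 8.
Demand choke price: p = 94; supply starts at p = 82.
CS = ½(94 − 90)(8) = 16; PS = ½(90 − 82)(8) = 32.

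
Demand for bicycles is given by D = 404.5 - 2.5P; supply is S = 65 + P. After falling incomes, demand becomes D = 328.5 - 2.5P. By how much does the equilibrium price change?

Original equilibrium: P* = 97, Q* = 162.
New equilibrium: 328.5 - 2.5P = 65 + P, so 263.5 = 3.5P and P' = 527/7; Q' = 328.5 − 2.5(527/7) = 982/7.
Change in price: 527/7 − 97 = -152/7.

ΔP = -152/7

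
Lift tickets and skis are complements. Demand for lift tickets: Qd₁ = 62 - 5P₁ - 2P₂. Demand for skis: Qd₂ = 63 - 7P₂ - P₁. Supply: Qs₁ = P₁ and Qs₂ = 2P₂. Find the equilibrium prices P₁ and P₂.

P₁ = 108/13, P₂ = 79/13

Market 1: 62 - 5P₁ - 2P₂ = P₁ → 6P₁ + 2P₂ = 62.
Market 2: 9P₂ + P₁ = 63.
Eliminating P₂: 9×(1) − 2×(2) gives 52P₁ = 432, so P₁ = 108/13.
Back-substitute into (2): P₂ = (63 − 1×108/13) / 9 = 79/13.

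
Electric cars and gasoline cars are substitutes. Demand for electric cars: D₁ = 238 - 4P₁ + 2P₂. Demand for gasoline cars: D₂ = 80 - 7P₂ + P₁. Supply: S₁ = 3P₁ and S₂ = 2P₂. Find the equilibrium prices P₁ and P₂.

P₁ = 2302/61, P₂ = 798/61

Market 1: 238 - 4P₁ + 2P₂ = 3P₁ → 7P₁ - 2P₂ = 238.
Market 2: 9P₂ - P₁ = 80.
Eliminating P₂: 9×(1) + 2×(2) gives 61P₁ = 2302, so P₁ = 2302/61.
Back-substitute into (2): P₂ = (80 + 1×2302/61) / 9 = 798/61.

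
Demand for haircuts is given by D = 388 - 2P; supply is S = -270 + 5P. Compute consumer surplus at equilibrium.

Consumer surplus = 10000

Equilibrium: 388 - 2P = -270 + 5P gives P* = 94, Q* = 200.
Demand choke price (D = 0): P = 194.
CS = ½(194 − 94)(200) = 10000.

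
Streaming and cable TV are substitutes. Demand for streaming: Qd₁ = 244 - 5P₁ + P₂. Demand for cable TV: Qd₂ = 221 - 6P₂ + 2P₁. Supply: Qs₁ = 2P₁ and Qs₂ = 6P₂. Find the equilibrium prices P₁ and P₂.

Market 1: 244 - 5P₁ + P₂ = 2P₁ → 7P₁ - P₂ = 244.
Market 2: 12P₂ - 2P₁ = 221.
Eliminating P₂: 12×(1) + 1×(2) gives 82P₁ = 3149, so P₁ = 3149/82.
Back-substitute into (2): P₂ = (221 + 2×3149/82) / 12 = 2035/82.

P₁ = 3149/82, P₂ = 2035/82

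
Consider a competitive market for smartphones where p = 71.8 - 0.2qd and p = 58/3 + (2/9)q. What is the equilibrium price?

p* = 892/19

Set the two price expressions equal: 71.8 - 0.2q = 58/3 + (2/9)q.
787/15 = (19/45)q, so q* = 2361/19.
p* = 71.8 − (0.2)(2361/19) = 892/19.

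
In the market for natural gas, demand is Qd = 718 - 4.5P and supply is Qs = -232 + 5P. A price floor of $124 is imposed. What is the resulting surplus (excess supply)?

Equilibrium price would be P* = 100, so the floor at 124 binds.
At P = 124: Qd = 160, Qs = 388.
Surplus = 388 − 160 = 228.

Surplus = 228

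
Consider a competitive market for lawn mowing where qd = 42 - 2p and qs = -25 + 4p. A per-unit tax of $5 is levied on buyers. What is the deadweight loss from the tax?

Pre-tax equilibrium: p* = 67/6, q* = 59/3.
Tax on buyers shifts demand to qd = 42 − 2(p + 5) = 32 - 2p.
32 - 2p = -25 + 4p gives seller price ps = 9.5; buyers pay pb = 9.5 + 5 = 14.5.
New quantity: q = 42 − 2(14.5) = 13.
DWL = ½ × 5 × (59/3 − 13) = 50/3.

Deadweight loss = 50/3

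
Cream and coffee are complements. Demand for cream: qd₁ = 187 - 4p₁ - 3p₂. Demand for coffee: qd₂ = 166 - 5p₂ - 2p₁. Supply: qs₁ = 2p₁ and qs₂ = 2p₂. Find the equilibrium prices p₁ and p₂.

Market 1: 187 - 4p₁ - 3p₂ = 2p₁ → 6p₁ + 3p₂ = 187.
Market 2: 7p₂ + 2p₁ = 166.
Eliminating p₂: 7×(1) − 3×(2) gives 36p₁ = 811, so p₁ = 811/36.
Back-substitute into (2): p₂ = (166 − 2×811/36) / 7 = 311/18.

p₁ = 811/36, p₂ = 311/18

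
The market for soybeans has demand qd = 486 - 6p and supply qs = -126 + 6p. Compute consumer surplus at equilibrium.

Equilibrium: 486 - 6p = -126 + 6p gives p* = 51, q* = 180.
Demand choke price (qd = 0): p = 81.
CS = ½(81 − 51)(180) = 2700.

Consumer surplus = 2700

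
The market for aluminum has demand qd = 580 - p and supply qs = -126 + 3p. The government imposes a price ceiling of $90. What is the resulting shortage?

Shortage = 346

Equilibrium price would be p* = 176.5, so the ceiling at 90 binds.
At p = 90: qd = 580 − 1(90) = 490, qs = -126 + 3(90) = 144.
Shortage = 490 − 144 = 346.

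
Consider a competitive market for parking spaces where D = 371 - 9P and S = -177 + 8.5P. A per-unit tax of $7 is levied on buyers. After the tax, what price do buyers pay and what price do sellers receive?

Buyers pay 243/7, sellers receive 194/7

Pre-tax equilibrium: P* = 1096/35, Q* = 3121/35.
Tax on buyers shifts demand to D = 371 − 9(P + 7) = 308 - 9P.
308 - 9P = -177 + 8.5P gives seller price Ps = 194/7; buyers pay Pb = 194/7 + 7 = 243/7.
New quantity: Q = 371 − 9(243/7) = 410/7.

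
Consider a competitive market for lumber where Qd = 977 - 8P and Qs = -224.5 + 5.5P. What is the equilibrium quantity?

Set Qd = Qs: 977 - 8P = -224.5 + 5.5P.
1201.5 = 13.5P, so P* = 89.
Q* = 977 − 8(89) = 265.

Q* = 265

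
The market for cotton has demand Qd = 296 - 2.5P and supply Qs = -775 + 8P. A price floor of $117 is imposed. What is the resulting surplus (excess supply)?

Equilibrium price would be P* = 102, so the floor at 117 binds.
At P = 117: Qd = 3.5, Qs = 161.
Surplus = 161 − 3.5 = 157.5.

Surplus = 157.5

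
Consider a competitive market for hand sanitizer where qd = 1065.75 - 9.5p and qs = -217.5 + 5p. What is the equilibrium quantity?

q* = 225

Set qd = qs: 1065.75 - 9.5p = -217.5 + 5p.
1283.25 = 14.5p, so p* = 88.5.
q* = 1065.75 − 9.5(88.5) = 225.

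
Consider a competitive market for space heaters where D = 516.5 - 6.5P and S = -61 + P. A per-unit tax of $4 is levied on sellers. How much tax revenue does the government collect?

Pre-tax equilibrium: P* = 77, Q* = 16.
Tax on sellers shifts supply to S = -61 + 1(P − 4) = -65 + P.
516.5 - 6.5P = -65 + P gives buyer price Pb = 1163/15; sellers receive Ps = 1163/15 − 4 = 1103/15.
New quantity: Q = 516.5 − 6.5(1163/15) = 188/15.
Revenue = 4 × 188/15 = 752/15.

Tax revenue = 752/15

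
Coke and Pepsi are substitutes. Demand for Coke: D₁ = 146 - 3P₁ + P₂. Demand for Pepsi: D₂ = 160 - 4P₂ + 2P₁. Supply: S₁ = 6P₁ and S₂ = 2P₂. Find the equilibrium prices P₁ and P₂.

P₁ = 259/13, P₂ = 433/13

Market 1: 146 - 3P₁ + P₂ = 6P₁ → 9P₁ - P₂ = 146.
Market 2: 6P₂ - 2P₁ = 160.
Eliminating P₂: 6×(1) + 1×(2) gives 52P₁ = 1036, so P₁ = 259/13.
Back-substitute into (2): P₂ = (160 + 2×259/13) / 6 = 433/13.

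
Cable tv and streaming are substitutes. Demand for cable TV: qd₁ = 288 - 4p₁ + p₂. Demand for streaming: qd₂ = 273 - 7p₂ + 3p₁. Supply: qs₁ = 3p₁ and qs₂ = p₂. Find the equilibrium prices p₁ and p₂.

Market 1: 288 - 4p₁ + p₂ = 3p₁ → 7p₁ - p₂ = 288.
Market 2: 8p₂ - 3p₁ = 273.
Eliminating p₂: 8×(1) + 1×(2) gives 53p₁ = 2577, so p₁ = 2577/53.
Back-substitute into (2): p₂ = (273 + 3×2577/53) / 8 = 2775/53.

p₁ = 2577/53, p₂ = 2775/53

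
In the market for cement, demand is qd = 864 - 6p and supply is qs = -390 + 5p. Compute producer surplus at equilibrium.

Producer surplus = 3240

Equilibrium: 864 - 6p = -390 + 5p gives p* = 114, q* = 180.
Supply starts at p = 78 (where qs = 0).
PS = ½(114 − 78)(180) = 3240.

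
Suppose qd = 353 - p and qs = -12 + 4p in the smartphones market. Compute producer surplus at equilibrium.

Equilibrium: 353 - p = -12 + 4p gives p* = 73, q* = 280.
Supply starts at p = 3 (where qs = 0).
PS = ½(73 − 3)(280) = 9800.

Producer surplus = 9800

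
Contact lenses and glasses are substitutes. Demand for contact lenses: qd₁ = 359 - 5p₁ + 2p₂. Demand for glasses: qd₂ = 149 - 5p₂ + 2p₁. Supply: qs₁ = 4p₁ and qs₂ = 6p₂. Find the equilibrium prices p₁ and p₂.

Market 1: 359 - 5p₁ + 2p₂ = 4p₁ → 9p₁ - 2p₂ = 359.
Market 2: 11p₂ - 2p₁ = 149.
Eliminating p₂: 11×(1) + 2×(2) gives 95p₁ = 4247, so p₁ = 4247/95.
Back-substitute into (2): p₂ = (149 + 2×4247/95) / 11 = 2059/95.

p₁ = 4247/95, p₂ = 2059/95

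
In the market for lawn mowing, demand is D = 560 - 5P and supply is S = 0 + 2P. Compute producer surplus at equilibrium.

Equilibrium: 560 - 5P = 0 + 2P gives P* = 80, Q* = 160.
Supply starts at P = 0 (where S = 0).
PS = ½(80 − 0)(160) = 6400.

Producer surplus = 6400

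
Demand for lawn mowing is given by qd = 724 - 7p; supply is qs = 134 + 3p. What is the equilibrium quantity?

Set qd = qs: 724 - 7p = 134 + 3p.
590 = 10p, so p* = 59.
q* = 724 − 7(59) = 311.

q* = 311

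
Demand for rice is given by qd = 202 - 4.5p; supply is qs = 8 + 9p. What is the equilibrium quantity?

q* = 412/3

Set qd = qs: 202 - 4.5p = 8 + 9p.
194 = 13.5p, so p* = 388/27.
q* = 202 − 4.5(388/27) = 412/3.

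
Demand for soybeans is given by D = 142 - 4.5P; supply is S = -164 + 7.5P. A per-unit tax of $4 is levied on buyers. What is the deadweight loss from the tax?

Pre-tax equilibrium: P* = 25.5, Q* = 27.25.
Tax on buyers shifts demand to D = 142 − 4.5(P + 4) = 124 - 4.5P.
124 - 4.5P = -164 + 7.5P gives seller price Ps = 24; buyers pay Pb = 24 + 4 = 28.
New quantity: Q = 142 − 4.5(28) = 16.
DWL = ½ × 4 × (27.25 − 16) = 22.5.

Deadweight loss = 22.5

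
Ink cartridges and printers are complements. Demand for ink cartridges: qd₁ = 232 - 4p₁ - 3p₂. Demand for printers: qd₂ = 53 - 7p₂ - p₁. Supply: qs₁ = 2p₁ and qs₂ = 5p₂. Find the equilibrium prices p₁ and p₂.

p₁ = 875/23, p₂ = 86/69

Market 1: 232 - 4p₁ - 3p₂ = 2p₁ → 6p₁ + 3p₂ = 232.
Market 2: 12p₂ + p₁ = 53.
Eliminating p₂: 12×(1) − 3×(2) gives 69p₁ = 2625, so p₁ = 875/23.
Back-substitute into (2): p₂ = (53 − 1×875/23) / 12 = 86/69.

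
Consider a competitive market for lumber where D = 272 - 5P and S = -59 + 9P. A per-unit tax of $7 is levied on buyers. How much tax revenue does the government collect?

Tax revenue = 919

Pre-tax equilibrium: P* = 331/14, Q* = 2153/14.
Tax on buyers shifts demand to D = 272 − 5(P + 7) = 237 - 5P.
237 - 5P = -59 + 9P gives seller price Ps = 148/7; buyers pay Pb = 148/7 + 7 = 197/7.
New quantity: Q = 272 − 5(197/7) = 919/7.
Revenue = 7 × 919/7 = 919.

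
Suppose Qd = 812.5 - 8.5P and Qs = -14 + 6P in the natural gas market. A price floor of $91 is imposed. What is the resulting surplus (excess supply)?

Surplus = 493

Equilibrium price would be P* = 57, so the floor at 91 binds.
At P = 91: Qd = 39, Qs = 532.
Surplus = 532 − 39 = 493.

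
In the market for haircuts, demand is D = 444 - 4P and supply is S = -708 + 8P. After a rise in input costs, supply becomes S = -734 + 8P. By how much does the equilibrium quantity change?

ΔQ = -26/3

Original equilibrium: P* = 96, Q* = 60.
New equilibrium: 444 - 4P = -734 + 8P, so 1178 = 12P and P' = 589/6; Q' = 444 − 4(589/6) = 154/3.
Change in quantity: 154/3 − 60 = -26/3.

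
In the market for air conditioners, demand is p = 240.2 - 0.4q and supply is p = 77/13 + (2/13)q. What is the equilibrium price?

p* = 71

Set the two price expressions equal: 240.2 - 0.4q = 77/13 + (2/13)q.
15228/65 = (36/65)q, so q* = 423.
p* = 240.2 − (0.4)(423) = 71.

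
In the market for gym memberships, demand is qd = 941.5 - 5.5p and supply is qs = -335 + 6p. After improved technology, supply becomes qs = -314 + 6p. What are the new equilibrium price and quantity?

Original equilibrium: p* = 111, q* = 331.
New equilibrium: 941.5 - 5.5p = -314 + 6p, so 1255.5 = 11.5p and p' = 2511/23; q' = 941.5 − 5.5(2511/23) = 7844/23.

p' = 2511/23, q' = 7844/23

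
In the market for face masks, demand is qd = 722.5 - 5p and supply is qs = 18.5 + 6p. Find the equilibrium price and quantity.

p* = 64, q* = 402.5

Set qd = qs: 722.5 - 5p = 18.5 + 6p.
704 = 11p, so p* = 64.
q* = 722.5 − 5(64) = 402.5.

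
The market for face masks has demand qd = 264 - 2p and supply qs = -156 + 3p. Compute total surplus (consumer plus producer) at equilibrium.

Equilibrium: 264 - 2p = -156 + 3p gives p* = 84, q* = 96.
Demand choke price: p = 132; supply starts at p = 52.
CS = ½(132 − 84)(96) = 2304; PS = ½(84 − 52)(96) = 1536.

Total surplus = 3840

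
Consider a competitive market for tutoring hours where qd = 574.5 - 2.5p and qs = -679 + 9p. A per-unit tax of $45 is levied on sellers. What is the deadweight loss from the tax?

Pre-tax equilibrium: p* = 109, q* = 302.
Tax on sellers shifts supply to qs = -679 + 9(p − 45) = -1084 + 9p.
574.5 - 2.5p = -1084 + 9p gives buyer price pb = 3317/23; sellers receive ps = 3317/23 − 45 = 2282/23.
New quantity: q = 574.5 − 2.5(3317/23) = 4921/23.
DWL = ½ × 45 × (302 − 4921/23) = 91125/46.

Deadweight loss = 91125/46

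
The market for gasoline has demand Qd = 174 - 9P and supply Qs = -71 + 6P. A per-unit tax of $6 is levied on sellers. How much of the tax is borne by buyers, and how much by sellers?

Buyers bear $2.4, sellers bear $3.6

Pre-tax equilibrium: P* = 49/3, Q* = 27.
Tax on sellers shifts supply to Qs = -71 + 6(P − 6) = -107 + 6P.
174 - 9P = -107 + 6P gives buyer price Pb = 281/15; sellers receive Ps = 281/15 − 6 = 191/15.
New quantity: Q = 174 − 9(281/15) = 5.4.
Buyer burden = 281/15 − 49/3 = 2.4; seller burden = 49/3 − 191/15 = 3.6.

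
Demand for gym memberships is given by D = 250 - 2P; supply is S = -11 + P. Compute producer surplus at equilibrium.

Equilibrium: 250 - 2P = -11 + P gives P* = 87, Q* = 76.
Supply starts at P = 11 (where S = 0).
PS = ½(87 − 11)(76) = 2888.

Producer surplus = 2888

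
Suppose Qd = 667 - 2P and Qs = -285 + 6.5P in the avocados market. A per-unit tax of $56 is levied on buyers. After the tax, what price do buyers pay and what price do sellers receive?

Buyers pay 2632/17, sellers receive 1680/17

Pre-tax equilibrium: P* = 112, Q* = 443.
Tax on buyers shifts demand to Qd = 667 − 2(P + 56) = 555 - 2P.
555 - 2P = -285 + 6.5P gives seller price Ps = 1680/17; buyers pay Pb = 1680/17 + 56 = 2632/17.
New quantity: Q = 667 − 2(2632/17) = 6075/17.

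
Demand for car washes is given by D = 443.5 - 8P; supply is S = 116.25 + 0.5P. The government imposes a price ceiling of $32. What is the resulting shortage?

Equilibrium price would be P* = 38.5, so the ceiling at 32 binds.
At P = 32: D = 443.5 − 8(32) = 187.5, S = 116.25 + 0.5(32) = 132.25.
Shortage = 187.5 − 132.25 = 55.25.

Shortage = 55.25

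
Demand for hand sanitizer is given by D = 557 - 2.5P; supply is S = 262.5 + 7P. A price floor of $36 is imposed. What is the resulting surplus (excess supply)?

Surplus = 47.5

Equilibrium price would be P* = 31, so the floor at 36 binds.
At P = 36: D = 467, S = 514.5.
Surplus = 514.5 − 467 = 47.5.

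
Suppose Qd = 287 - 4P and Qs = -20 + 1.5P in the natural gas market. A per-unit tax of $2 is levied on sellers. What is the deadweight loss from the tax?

Deadweight loss = 24/11

Pre-tax equilibrium: P* = 614/11, Q* = 701/11.
Tax on sellers shifts supply to Qs = -20 + 1.5(P − 2) = -23 + 1.5P.
287 - 4P = -23 + 1.5P gives buyer price Pb = 620/11; sellers receive Ps = 620/11 − 2 = 598/11.
New quantity: Q = 287 − 4(620/11) = 677/11.
DWL = ½ × 2 × (701/11 − 677/11) = 24/11.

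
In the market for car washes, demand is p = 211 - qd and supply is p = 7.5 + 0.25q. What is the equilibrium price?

Set the two price expressions equal: 211 - q = 7.5 + 0.25q.
203.5 = 1.25q, so q* = 162.8.
p* = 211 − (1)(162.8) = 48.2.

p* = 48.2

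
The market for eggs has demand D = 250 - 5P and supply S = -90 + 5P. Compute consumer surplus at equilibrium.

Consumer surplus = 640

Equilibrium: 250 - 5P = -90 + 5P gives P* = 34, Q* = 80.
Demand choke price (D = 0): P = 50.
CS = ½(50 − 34)(80) = 640.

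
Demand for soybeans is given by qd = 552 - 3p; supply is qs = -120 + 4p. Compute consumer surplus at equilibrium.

Equilibrium: 552 - 3p = -120 + 4p gives p* = 96, q* = 264.
Demand choke price (qd = 0): p = 184.
CS = ½(184 − 96)(264) = 11616.

Consumer surplus = 11616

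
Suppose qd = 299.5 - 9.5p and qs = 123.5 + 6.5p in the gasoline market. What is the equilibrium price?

Set qd = qs: 299.5 - 9.5p = 123.5 + 6.5p.
176 = 16p, so p* = 11.
q* = 299.5 − 9.5(11) = 195.

p* = 11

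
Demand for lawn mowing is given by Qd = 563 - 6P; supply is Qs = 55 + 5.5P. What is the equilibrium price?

P* = 1016/23

Set Qd = Qs: 563 - 6P = 55 + 5.5P.
508 = 11.5P, so P* = 1016/23.
Q* = 563 − 6(1016/23) = 6853/23.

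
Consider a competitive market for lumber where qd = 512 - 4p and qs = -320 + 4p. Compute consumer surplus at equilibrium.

Equilibrium: 512 - 4p = -320 + 4p gives p* = 104, q* = 96.
Demand choke price (qd = 0): p = 128.
CS = ½(128 − 104)(96) = 1152.

Consumer surplus = 1152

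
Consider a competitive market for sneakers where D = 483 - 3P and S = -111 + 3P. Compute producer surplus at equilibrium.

Producer surplus = 5766

Equilibrium: 483 - 3P = -111 + 3P gives P* = 99, Q* = 186.
Supply starts at P = 37 (where S = 0).
PS = ½(99 − 37)(186) = 5766.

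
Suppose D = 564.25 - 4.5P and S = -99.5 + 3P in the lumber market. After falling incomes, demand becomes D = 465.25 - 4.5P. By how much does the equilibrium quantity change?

Original equilibrium: P* = 88.5, Q* = 166.
New equilibrium: 465.25 - 4.5P = -99.5 + 3P, so 564.75 = 7.5P and P' = 75.3; Q' = 465.25 − 4.5(75.3) = 126.4.
Change in quantity: 126.4 − 166 = -39.6.

ΔQ = -39.6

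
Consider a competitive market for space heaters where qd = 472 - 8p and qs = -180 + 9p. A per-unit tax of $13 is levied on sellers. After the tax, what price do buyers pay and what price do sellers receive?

Pre-tax equilibrium: p* = 652/17, q* = 2808/17.
Tax on sellers shifts supply to qs = -180 + 9(p − 13) = -297 + 9p.
472 - 8p = -297 + 9p gives buyer price pb = 769/17; sellers receive ps = 769/17 − 13 = 548/17.
New quantity: q = 472 − 8(769/17) = 1872/17.

Buyers pay 769/17, sellers receive 548/17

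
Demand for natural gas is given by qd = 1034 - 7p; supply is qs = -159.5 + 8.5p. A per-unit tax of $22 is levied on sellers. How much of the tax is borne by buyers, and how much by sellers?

Pre-tax equilibrium: p* = 77, q* = 495.
Tax on sellers shifts supply to qs = -159.5 + 8.5(p − 22) = -346.5 + 8.5p.
1034 - 7p = -346.5 + 8.5p gives buyer price pb = 2761/31; sellers receive ps = 2761/31 − 22 = 2079/31.
New quantity: q = 1034 − 7(2761/31) = 12727/31.
Buyer burden = 2761/31 − 77 = 374/31; seller burden = 77 − 2079/31 = 308/31.

Buyers bear 374/31, sellers bear 308/31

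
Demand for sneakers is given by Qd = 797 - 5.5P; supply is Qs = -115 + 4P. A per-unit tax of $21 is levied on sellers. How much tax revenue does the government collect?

Pre-tax equilibrium: P* = 96, Q* = 269.
Tax on sellers shifts supply to Qs = -115 + 4(P − 21) = -199 + 4P.
797 - 5.5P = -199 + 4P gives buyer price Pb = 1992/19; sellers receive Ps = 1992/19 − 21 = 1593/19.
New quantity: Q = 797 − 5.5(1992/19) = 4187/19.
Revenue = 21 × 4187/19 = 87927/19.

Tax revenue = 87927/19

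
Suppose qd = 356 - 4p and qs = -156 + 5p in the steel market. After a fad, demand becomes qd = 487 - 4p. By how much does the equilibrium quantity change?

Δq = 655/9

Original equilibrium: p* = 512/9, q* = 1156/9.
New equilibrium: 487 - 4p = -156 + 5p, so 643 = 9p and p' = 643/9; q' = 487 − 4(643/9) = 1811/9.
Change in quantity: 1811/9 − 1156/9 = 655/9.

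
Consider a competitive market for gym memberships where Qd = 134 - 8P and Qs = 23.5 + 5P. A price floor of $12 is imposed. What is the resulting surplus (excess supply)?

Surplus = 45.5

Equilibrium price would be P* = 8.5, so the floor at 12 binds.
At P = 12: Qd = 38, Qs = 83.5.
Surplus = 83.5 − 38 = 45.5.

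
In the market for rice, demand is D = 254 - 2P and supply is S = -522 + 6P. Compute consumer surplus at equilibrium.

Equilibrium: 254 - 2P = -522 + 6P gives P* = 97, Q* = 60.
Demand choke price (D = 0): P = 127.
CS = ½(127 − 97)(60) = 900.

Consumer surplus = 900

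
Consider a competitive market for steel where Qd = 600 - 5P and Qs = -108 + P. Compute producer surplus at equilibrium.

Producer surplus = 50

Equilibrium: 600 - 5P = -108 + P gives P* = 118, Q* = 10.
Supply starts at P = 108 (where Qs = 0).
PS = ½(118 − 108)(10) = 50.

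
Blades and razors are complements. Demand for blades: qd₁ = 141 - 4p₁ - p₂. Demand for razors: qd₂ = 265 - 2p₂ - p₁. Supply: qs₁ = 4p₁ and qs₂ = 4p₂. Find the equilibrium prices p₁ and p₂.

p₁ = 581/47, p₂ = 1979/47

Market 1: 141 - 4p₁ - p₂ = 4p₁ → 8p₁ + p₂ = 141.
Market 2: 6p₂ + p₁ = 265.
Eliminating p₂: 6×(1) − 1×(2) gives 47p₁ = 581, so p₁ = 581/47.
Back-substitute into (2): p₂ = (265 − 1×581/47) / 6 = 1979/47.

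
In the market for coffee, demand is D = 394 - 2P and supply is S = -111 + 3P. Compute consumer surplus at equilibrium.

Equilibrium: 394 - 2P = -111 + 3P gives P* = 101, Q* = 192.
Demand choke price (D = 0): P = 197.
CS = ½(197 − 101)(192) = 9216.

Consumer surplus = 9216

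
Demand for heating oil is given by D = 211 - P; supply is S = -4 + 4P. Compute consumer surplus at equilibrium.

Equilibrium: 211 - P = -4 + 4P gives P* = 43, Q* = 168.
Demand choke price (D = 0): P = 211.
CS = ½(211 − 43)(168) = 14112.

Consumer surplus = 14112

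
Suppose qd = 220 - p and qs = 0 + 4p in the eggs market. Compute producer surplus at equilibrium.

Producer surplus = 3872

Equilibrium: 220 - p = 0 + 4p gives p* = 44, q* = 176.
Supply starts at p = 0 (where qs = 0).
PS = ½(44 − 0)(176) = 3872.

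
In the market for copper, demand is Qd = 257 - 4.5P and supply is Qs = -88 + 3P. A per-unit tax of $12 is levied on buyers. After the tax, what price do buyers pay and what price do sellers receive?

Buyers pay $50.8, sellers receive $38.8

Pre-tax equilibrium: P* = 46, Q* = 50.
Tax on buyers shifts demand to Qd = 257 − 4.5(P + 12) = 203 - 4.5P.
203 - 4.5P = -88 + 3P gives seller price Ps = 38.8; buyers pay Pb = 38.8 + 12 = 50.8.
New quantity: Q = 257 − 4.5(50.8) = 28.4.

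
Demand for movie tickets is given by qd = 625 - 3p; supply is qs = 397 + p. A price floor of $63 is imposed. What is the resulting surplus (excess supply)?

Equilibrium price would be p* = 57, so the floor at 63 binds.
At p = 63: qd = 436, qs = 460.
Surplus = 460 − 436 = 24.

Surplus = 24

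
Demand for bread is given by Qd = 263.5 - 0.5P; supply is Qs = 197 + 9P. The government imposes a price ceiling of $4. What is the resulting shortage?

Shortage = 28.5

Equilibrium price would be P* = 7, so the ceiling at 4 binds.
At P = 4: Qd = 263.5 − 0.5(4) = 261.5, Qs = 197 + 9(4) = 233.
Shortage = 261.5 − 233 = 28.5.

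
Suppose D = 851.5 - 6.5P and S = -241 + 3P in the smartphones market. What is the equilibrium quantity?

Q* = 104

Set D = S: 851.5 - 6.5P = -241 + 3P.
1092.5 = 9.5P, so P* = 115.
Q* = 851.5 − 6.5(115) = 104.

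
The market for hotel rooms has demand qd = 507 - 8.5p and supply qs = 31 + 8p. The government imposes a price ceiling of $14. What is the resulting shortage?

Shortage = 245

Equilibrium price would be p* = 952/33, so the ceiling at 14 binds.
At p = 14: qd = 507 − 8.5(14) = 388, qs = 31 + 8(14) = 143.
Shortage = 388 − 143 = 245.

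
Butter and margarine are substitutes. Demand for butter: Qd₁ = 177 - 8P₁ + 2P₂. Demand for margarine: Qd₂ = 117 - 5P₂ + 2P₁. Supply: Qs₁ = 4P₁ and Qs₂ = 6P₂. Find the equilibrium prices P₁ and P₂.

P₁ = 17.0390625, P₂ = 13.734375

Market 1: 177 - 8P₁ + 2P₂ = 4P₁ → 12P₁ - 2P₂ = 177.
Market 2: 11P₂ - 2P₁ = 117.
Eliminating P₂: 11×(1) + 2×(2) gives 128P₁ = 2181, so P₁ = 17.0390625.
Back-substitute into (2): P₂ = (117 + 2×17.0390625) / 11 = 13.734375.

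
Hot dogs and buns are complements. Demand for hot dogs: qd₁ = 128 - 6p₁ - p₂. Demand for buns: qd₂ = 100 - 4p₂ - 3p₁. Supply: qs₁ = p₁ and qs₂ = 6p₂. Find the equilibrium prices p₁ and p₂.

p₁ = 1180/67, p₂ = 316/67

Market 1: 128 - 6p₁ - p₂ = p₁ → 7p₁ + p₂ = 128.
Market 2: 10p₂ + 3p₁ = 100.
Eliminating p₂: 10×(1) − 1×(2) gives 67p₁ = 1180, so p₁ = 1180/67.
Back-substitute into (2): p₂ = (100 − 3×1180/67) / 10 = 316/67.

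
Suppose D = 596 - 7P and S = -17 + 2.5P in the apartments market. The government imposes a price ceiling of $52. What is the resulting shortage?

Shortage = 119

Equilibrium price would be P* = 1226/19, so the ceiling at 52 binds.
At P = 52: D = 596 − 7(52) = 232, S = -17 + 2.5(52) = 113.
Shortage = 232 − 113 = 119.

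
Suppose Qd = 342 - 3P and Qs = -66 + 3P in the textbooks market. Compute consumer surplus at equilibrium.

Consumer surplus = 3174

Equilibrium: 342 - 3P = -66 + 3P gives P* = 68, Q* = 138.
Demand choke price (Qd = 0): P = 114.
CS = ½(114 − 68)(138) = 3174.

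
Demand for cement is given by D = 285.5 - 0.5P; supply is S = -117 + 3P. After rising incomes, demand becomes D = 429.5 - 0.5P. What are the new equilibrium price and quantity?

Original equilibrium: P* = 115, Q* = 228.
New equilibrium: 429.5 - 0.5P = -117 + 3P, so 546.5 = 3.5P and P' = 1093/7; Q' = 429.5 − 0.5(1093/7) = 2460/7.

P' = 1093/7, Q' = 2460/7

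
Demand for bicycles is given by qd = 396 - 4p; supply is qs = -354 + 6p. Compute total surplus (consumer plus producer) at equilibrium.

Equilibrium: 396 - 4p = -354 + 6p gives p* = 75, q* = 96.
Demand choke price: p = 99; supply starts at p = 59.
CS = ½(99 − 75)(96) = 1152; PS = ½(75 − 59)(96) = 768.

Total surplus = 1920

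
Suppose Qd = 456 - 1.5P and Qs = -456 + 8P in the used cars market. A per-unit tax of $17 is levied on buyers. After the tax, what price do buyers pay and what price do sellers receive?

Pre-tax equilibrium: P* = 96, Q* = 312.
Tax on buyers shifts demand to Qd = 456 − 1.5(P + 17) = 430.5 - 1.5P.
430.5 - 1.5P = -456 + 8P gives seller price Ps = 1773/19; buyers pay Pb = 1773/19 + 17 = 2096/19.
New quantity: Q = 456 − 1.5(2096/19) = 5520/19.

Buyers pay 2096/19, sellers receive 1773/19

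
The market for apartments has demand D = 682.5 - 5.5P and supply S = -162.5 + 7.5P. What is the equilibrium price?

P* = 65

Set D = S: 682.5 - 5.5P = -162.5 + 7.5P.
845 = 13P, so P* = 65.
Q* = 682.5 − 5.5(65) = 325.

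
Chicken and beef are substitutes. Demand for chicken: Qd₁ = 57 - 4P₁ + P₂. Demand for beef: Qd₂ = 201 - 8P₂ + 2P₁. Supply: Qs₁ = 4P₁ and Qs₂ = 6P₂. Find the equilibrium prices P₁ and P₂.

P₁ = 999/110, P₂ = 861/55

Market 1: 57 - 4P₁ + P₂ = 4P₁ → 8P₁ - P₂ = 57.
Market 2: 14P₂ - 2P₁ = 201.
Eliminating P₂: 14×(1) + 1×(2) gives 110P₁ = 999, so P₁ = 999/110.
Back-substitute into (2): P₂ = (201 + 2×999/110) / 14 = 861/55.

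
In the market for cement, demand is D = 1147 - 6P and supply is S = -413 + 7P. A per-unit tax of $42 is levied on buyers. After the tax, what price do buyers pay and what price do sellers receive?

Buyers pay 1854/13, sellers receive 1308/13

Pre-tax equilibrium: P* = 120, Q* = 427.
Tax on buyers shifts demand to D = 1147 − 6(P + 42) = 895 - 6P.
895 - 6P = -413 + 7P gives seller price Ps = 1308/13; buyers pay Pb = 1308/13 + 42 = 1854/13.
New quantity: Q = 1147 − 6(1854/13) = 3787/13.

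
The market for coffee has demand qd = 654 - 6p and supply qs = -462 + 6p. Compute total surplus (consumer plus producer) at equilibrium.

Total surplus = 1536

Equilibrium: 654 - 6p = -462 + 6p gives p* = 93, q* = 96.
Demand choke price: p = 109; supply starts at p = 77.
CS = ½(109 − 93)(96) = 768; PS = ½(93 − 77)(96) = 768.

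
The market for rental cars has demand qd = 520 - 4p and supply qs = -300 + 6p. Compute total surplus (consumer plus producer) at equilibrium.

Equilibrium: 520 - 4p = -300 + 6p gives p* = 82, q* = 192.
Demand choke price: p = 130; supply starts at p = 50.
CS = ½(130 − 82)(192) = 4608; PS = ½(82 − 50)(192) = 3072.

Total surplus = 7680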